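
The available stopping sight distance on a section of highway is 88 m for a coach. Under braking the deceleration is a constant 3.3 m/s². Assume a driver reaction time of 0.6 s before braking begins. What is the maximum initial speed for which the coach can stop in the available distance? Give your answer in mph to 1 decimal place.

Maximum speed ≈ 49.7 mph

Stopping distance: v·t_r + v²/(2a) = 88 with t_r = 0.6 s and a = 3.300 m/s².
So v² + 3.960 v − 580.80 = 0.
Positive root: v = −a·t_r + √((a·t_r)² + 2a·d) = −1.980 + √(3.920 + 580.80) = 22.2010 m/s.
22.2010 m/s ÷ 0.44704 = 49.662 mph.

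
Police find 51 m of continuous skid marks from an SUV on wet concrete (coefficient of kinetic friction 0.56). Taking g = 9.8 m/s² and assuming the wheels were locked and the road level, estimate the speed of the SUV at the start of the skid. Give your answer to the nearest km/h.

Initial speed ≈ 85 km/h

Deceleration a = μg = 0.56 × 9.8 = 5.488 m/s².
v = √(2a·d) = √(2 × 5.488 × 51) = √559.776 = 23.6596 m/s.
= 23.6596 × 3.6 = 85.175 km/h.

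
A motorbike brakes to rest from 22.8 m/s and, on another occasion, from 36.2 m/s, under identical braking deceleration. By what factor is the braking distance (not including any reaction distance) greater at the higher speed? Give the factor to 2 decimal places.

Braking distance d = v²/(2a), so with a fixed, d ∝ v².
Factor = (36.2/22.8)² = 1.5877² = 2.5208.

Factor ≈ 2.52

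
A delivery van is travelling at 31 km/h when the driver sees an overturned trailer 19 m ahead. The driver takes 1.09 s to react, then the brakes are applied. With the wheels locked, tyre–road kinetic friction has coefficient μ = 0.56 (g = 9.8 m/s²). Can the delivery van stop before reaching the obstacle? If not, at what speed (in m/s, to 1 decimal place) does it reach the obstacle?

31 km/h ÷ 3.6 = 8.6111 m/s.
a = μg = 0.56 × 9.8 = 5.488 m/s².
Reaction distance = 8.6111 × 1.09 = 9.386 m.
Braking distance = v²/(2a) = 74.151 / 10.976 = 6.756 m.
Total stopping distance = 9.386 + 6.756 = 16.142 m, vs 19 m available — it stops with 19 − 16.142 = 2.858 m to spare.

Yes — it stops about 2.9 m short of the obstacle, so it never reaches it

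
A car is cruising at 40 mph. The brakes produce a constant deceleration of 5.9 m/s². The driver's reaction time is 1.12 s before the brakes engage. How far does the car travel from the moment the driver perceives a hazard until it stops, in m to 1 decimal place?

40 mph × 0.44704 = 17.8816 m/s.
Reaction distance = v·t_r = 17.8816 × 1.12 = 20.027 m.
Braking distance = v²/(2a) = 17.8816² / (2 × 5.900) = 319.752 / 11.800 = 27.098 m.
Total = 20.027 + 27.098 = 47.125 m.

Total stopping distance ≈ 47.1 m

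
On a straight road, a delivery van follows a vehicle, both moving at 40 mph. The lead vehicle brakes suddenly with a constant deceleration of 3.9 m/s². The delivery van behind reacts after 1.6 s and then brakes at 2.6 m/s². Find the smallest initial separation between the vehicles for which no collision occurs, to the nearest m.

Minimum gap ≈ 49 m

40 mph × 0.44704 = 17.8816 m/s.
Leader travels v²/(2a_L) = 319.752 / 7.800 = 40.994 m before stopping.
Follower covers v·t_r = 17.8816 × 1.6 = 28.611 m while reacting, then v²/(2a_F) = 319.752 / 5.200 = 61.491 m while braking, for a total of 28.611 + 61.491 = 90.102 m.
Since a_F ≤ a_L and the follower starts braking later, the follower is never slower than the leader, so the closest approach is when both have stopped.
Minimum gap = 90.102 − 40.994 = 49.108 m.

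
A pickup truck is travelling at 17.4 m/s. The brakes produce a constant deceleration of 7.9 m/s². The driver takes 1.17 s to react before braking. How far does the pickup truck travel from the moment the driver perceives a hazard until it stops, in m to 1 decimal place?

Reaction distance = v·t_r = 17.4000 × 1.17 = 20.358 m.
Braking distance = v²/(2a) = 17.4000² / (2 × 7.900) = 302.760 / 15.800 = 19.162 m.
Total = 20.358 + 19.162 = 39.520 m.

Total stopping distance ≈ 39.5 m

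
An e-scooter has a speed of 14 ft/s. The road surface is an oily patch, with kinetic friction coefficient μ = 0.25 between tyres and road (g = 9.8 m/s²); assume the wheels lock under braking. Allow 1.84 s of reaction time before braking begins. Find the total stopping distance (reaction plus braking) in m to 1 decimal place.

Total stopping distance ≈ 11.6 m

14 ft/s × 0.3048 = 4.2672 m/s.
a = μg = 0.25 × 9.8 = 2.450 m/s².
Reaction distance = v·t_r = 4.2672 × 1.84 = 7.852 m.
Braking distance = v²/(2a) = 4.2672² / (2 × 2.450) = 18.209 / 4.900 = 3.716 m.
Total = 7.852 + 3.716 = 11.568 m.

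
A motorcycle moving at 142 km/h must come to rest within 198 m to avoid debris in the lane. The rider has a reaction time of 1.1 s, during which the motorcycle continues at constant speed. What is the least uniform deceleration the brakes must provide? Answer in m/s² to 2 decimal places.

Required deceleration ≈ 5.03 m/s²

142 km/h ÷ 3.6 = 39.4444 m/s.
Distance covered during reaction = 39.4444 × 1.1 = 43.389 m.
Distance available for braking: 198 − 43.389 = 154.611 m.
v² = 2a·d ⇒ a = v²/(2d) = 39.4444² / (2 × 154.611) = 1555.861 / 309.222 = 5.0315 m/s².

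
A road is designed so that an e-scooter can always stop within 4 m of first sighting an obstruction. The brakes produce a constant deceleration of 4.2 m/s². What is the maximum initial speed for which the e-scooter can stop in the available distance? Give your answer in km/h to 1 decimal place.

v²/(2a) = d ⇒ v = √(2 × 4.200 × 4) = √33.60 = 5.7966 m/s.
5.7966 m/s × 3.6 = 20.868 km/h.

Maximum speed ≈ 20.9 km/h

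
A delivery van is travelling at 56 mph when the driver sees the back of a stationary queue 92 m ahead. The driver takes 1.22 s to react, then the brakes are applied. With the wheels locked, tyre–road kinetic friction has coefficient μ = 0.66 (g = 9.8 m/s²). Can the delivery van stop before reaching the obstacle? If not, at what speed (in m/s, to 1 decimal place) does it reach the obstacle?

Yes — it stops about 13.0 m short of the obstacle, so it never reaches it

56 mph × 0.44704 = 25.0342 m/s.
a = μg = 0.66 × 9.8 = 6.468 m/s².
Reaction distance = 25.0342 × 1.22 = 30.542 m.
Braking distance = v²/(2a) = 626.711 / 12.936 = 48.447 m.
Total stopping distance = 30.542 + 48.447 = 78.989 m, vs 92 m available — it stops with 92 − 78.989 = 13.011 m to spare.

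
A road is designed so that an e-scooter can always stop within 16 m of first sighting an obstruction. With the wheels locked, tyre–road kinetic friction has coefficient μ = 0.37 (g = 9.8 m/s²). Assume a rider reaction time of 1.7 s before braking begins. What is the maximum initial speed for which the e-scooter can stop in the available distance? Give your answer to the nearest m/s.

a = μg = 0.37 × 9.8 = 3.626 m/s².
Stopping distance: v·t_r + v²/(2a) = 16 with t_r = 1.7 s and a = 3.626 m/s².
So v² + 12.328 v − 116.03 = 0.
Positive root: v = −a·t_r + √((a·t_r)² + 2a·d) = −6.164 + √(37.995 + 116.03) = 6.2467 m/s.

Maximum speed ≈ 6 m/s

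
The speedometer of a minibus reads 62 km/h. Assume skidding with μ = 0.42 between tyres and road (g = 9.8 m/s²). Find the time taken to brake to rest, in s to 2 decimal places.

Braking time ≈ 4.18 s

62 km/h ÷ 3.6 = 17.2222 m/s.
a = μg = 0.42 × 9.8 = 4.116 m/s².
Braking time = v/a = 17.2222 / 4.116 = 4.184 s.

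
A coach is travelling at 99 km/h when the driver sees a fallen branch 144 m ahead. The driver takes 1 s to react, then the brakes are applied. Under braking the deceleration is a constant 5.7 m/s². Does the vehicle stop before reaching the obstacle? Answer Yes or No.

Yes

99 km/h ÷ 3.6 = 27.5000 m/s.
Reaction distance = 27.5000 × 1 = 27.500 m.
Braking distance = v²/(2a) = 756.250 / 11.400 = 66.338 m.
Total stopping distance = 27.500 + 66.338 = 93.838 m, vs 144 m available — it stops with 144 − 93.838 = 50.162 m to spare.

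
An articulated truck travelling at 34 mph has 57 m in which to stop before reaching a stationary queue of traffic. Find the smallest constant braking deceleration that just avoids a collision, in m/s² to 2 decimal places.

Required deceleration ≈ 2.03 m/s²

34 mph × 0.44704 = 15.1994 m/s.
v² = 2a·d ⇒ a = v²/(2d) = 15.1994² / (2 × 57.000) = 231.022 / 114.000 = 2.0265 m/s².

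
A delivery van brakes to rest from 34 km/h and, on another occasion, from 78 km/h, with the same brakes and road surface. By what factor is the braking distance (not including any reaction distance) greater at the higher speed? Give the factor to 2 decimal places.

Factor ≈ 5.26

Braking distance d = v²/(2a), so with a fixed, d ∝ v².
Factor = (78/34)² = 2.2941² = 5.2629.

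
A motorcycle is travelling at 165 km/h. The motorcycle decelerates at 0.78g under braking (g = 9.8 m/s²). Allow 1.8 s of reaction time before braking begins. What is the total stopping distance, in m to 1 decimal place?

Total stopping distance ≈ 219.9 m

165 km/h ÷ 3.6 = 45.8333 m/s.
a = 0.78 × 9.8 = 7.644 m/s².
Reaction distance = v·t_r = 45.8333 × 1.8 = 82.500 m.
Braking distance = v²/(2a) = 45.8333² / (2 × 7.644) = 2100.691 / 15.288 = 137.408 m.
Total = 82.500 + 137.408 = 219.908 m.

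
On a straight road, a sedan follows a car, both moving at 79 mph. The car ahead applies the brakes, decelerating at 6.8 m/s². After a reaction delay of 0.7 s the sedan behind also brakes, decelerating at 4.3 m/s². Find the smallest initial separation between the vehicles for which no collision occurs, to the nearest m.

Minimum gap ≈ 78 m

79 mph × 0.44704 = 35.3162 m/s.
Leader travels v²/(2a_L) = 1247.234 / 13.600 = 91.708 m before stopping.
Follower covers v·t_r = 35.3162 × 0.7 = 24.721 m while reacting, then v²/(2a_F) = 1247.234 / 8.600 = 145.027 m while braking, for a total of 24.721 + 145.027 = 169.748 m.
Since a_F ≤ a_L and the follower starts braking later, the follower is never slower than the leader, so the closest approach is when both have stopped.
Minimum gap = 169.748 − 91.708 = 78.040 m.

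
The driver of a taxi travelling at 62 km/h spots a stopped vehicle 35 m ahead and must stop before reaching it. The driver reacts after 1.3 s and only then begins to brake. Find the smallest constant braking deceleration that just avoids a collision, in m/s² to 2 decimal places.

Required deceleration ≈ 11.76 m/s²

62 km/h ÷ 3.6 = 17.2222 m/s.
Distance covered during reaction = 17.2222 × 1.3 = 22.389 m.
Distance available for braking: 35 − 22.389 = 12.611 m.
v² = 2a·d ⇒ a = v²/(2d) = 17.2222² / (2 × 12.611) = 296.604 / 25.222 = 11.7597 m/s².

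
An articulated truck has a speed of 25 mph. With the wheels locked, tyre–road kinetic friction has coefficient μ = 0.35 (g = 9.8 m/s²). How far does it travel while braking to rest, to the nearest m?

Braking distance ≈ 18 m

25 mph × 0.44704 = 11.1760 m/s.
a = μg = 0.35 × 9.8 = 3.430 m/s².
Braking distance = v²/(2a) = 11.1760² / (2 × 3.430) = 124.903 / 6.860 = 18.207 m.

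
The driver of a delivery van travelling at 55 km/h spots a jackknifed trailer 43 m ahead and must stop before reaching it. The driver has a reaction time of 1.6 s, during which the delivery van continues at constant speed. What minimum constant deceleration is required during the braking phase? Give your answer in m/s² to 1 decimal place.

55 km/h ÷ 3.6 = 15.2778 m/s.
Distance covered during reaction = 15.2778 × 1.6 = 24.444 m.
Distance available for braking: 43 − 24.444 = 18.556 m.
v² = 2a·d ⇒ a = v²/(2d) = 15.2778² / (2 × 18.556) = 233.411 / 37.112 = 6.2894 m/s².

Required deceleration ≈ 6.3 m/s²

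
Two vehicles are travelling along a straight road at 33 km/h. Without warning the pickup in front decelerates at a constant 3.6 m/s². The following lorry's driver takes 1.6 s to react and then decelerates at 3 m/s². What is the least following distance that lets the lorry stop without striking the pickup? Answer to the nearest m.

33 km/h ÷ 3.6 = 9.1667 m/s.
Leader travels v²/(2a_L) = 84.028 / 7.200 = 11.671 m before stopping.
Follower covers v·t_r = 9.1667 × 1.6 = 14.667 m while reacting, then v²/(2a_F) = 84.028 / 6.000 = 14.005 m while braking, for a total of 14.667 + 14.005 = 28.672 m.
Since a_F ≤ a_L and the follower starts braking later, the follower is never slower than the leader, so the closest approach is when both have stopped.
Minimum gap = 28.672 − 11.671 = 17.001 m.

Minimum gap ≈ 17 m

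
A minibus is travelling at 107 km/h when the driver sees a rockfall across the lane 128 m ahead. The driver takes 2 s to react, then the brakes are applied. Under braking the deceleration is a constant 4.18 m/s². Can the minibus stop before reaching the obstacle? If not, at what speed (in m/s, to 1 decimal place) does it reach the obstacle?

No — it strikes the obstacle at 17.6 m/s

107 km/h ÷ 3.6 = 29.7222 m/s.
Reaction distance = 29.7222 × 2 = 59.444 m.
Braking distance needed to stop: v²/(2a) = 883.409 / 8.360 = 105.671 m, so total needed = 59.444 + 105.671 = 165.115 m > 128 m — it cannot stop.
Distance remaining when braking begins: 128 − 59.444 = 68.556 m.
v² = v₀² − 2a·d = 883.409 − 2 × 4.180 × 68.556 = 310.281 m²/s².
v = √310.281 = 17.615 m/s.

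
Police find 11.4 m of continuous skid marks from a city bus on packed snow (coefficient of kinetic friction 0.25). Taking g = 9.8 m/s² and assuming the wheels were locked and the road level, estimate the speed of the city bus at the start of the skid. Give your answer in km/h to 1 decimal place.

Initial speed ≈ 26.9 km/h

Deceleration a = μg = 0.25 × 9.8 = 2.450 m/s².
v = √(2a·d) = √(2 × 2.450 × 11.4) = √55.860 = 7.4740 m/s.
= 7.4740 × 3.6 = 26.906 km/h.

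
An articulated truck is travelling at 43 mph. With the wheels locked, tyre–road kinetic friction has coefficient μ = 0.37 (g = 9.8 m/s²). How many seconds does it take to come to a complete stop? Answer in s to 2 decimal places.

43 mph × 0.44704 = 19.2227 m/s.
a = μg = 0.37 × 9.8 = 3.626 m/s².
Braking time = v/a = 19.2227 / 3.626 = 5.301 s.

Braking time ≈ 5.30 s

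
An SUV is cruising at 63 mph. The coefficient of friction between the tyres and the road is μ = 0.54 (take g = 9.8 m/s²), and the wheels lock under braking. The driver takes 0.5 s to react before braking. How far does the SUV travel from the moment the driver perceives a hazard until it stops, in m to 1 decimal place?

Total stopping distance ≈ 89.0 m

63 mph × 0.44704 = 28.1635 m/s.
a = μg = 0.54 × 9.8 = 5.292 m/s².
Reaction distance = v·t_r = 28.1635 × 0.5 = 14.082 m.
Braking distance = v²/(2a) = 28.1635² / (2 × 5.292) = 793.183 / 10.584 = 74.942 m.
Total = 14.082 + 74.942 = 89.024 m.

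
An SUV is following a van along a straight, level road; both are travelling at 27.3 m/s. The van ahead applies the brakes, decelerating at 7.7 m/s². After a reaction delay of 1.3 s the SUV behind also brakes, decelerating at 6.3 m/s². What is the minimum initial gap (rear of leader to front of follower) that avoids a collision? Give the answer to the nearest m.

Leader travels v²/(2a_L) = 745.290 / 15.400 = 48.395 m before stopping.
Follower covers v·t_r = 27.3000 × 1.3 = 35.490 m while reacting, then v²/(2a_F) = 745.290 / 12.600 = 59.150 m while braking, for a total of 35.490 + 59.150 = 94.640 m.
Since a_F ≤ a_L and the follower starts braking later, the follower is never slower than the leader, so the closest approach is when both have stopped.
Minimum gap = 94.640 − 48.395 = 46.245 m.

Minimum gap ≈ 46 m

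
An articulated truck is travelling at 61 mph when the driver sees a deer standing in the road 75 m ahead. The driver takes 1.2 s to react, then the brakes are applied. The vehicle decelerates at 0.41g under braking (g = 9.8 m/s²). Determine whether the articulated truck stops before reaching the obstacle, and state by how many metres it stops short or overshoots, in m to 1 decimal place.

No — it overshoots by 50.3 m

61 mph × 0.44704 = 27.2694 m/s.
a = 0.41 × 9.8 = 4.018 m/s².
Reaction distance = 27.2694 × 1.2 = 32.723 m.
Braking distance = v²/(2a) = 743.620 / 8.036 = 92.536 m.
Total stopping distance = 32.723 + 92.536 = 125.259 m, vs 75 m available — it cannot stop in time and overshoots by 125.259 − 75 = 50.259 m.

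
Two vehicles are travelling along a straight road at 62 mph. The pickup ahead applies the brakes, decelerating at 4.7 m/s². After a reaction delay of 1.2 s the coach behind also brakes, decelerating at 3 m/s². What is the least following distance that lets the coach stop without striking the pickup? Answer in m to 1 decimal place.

Minimum gap ≈ 79.6 m

62 mph × 0.44704 = 27.7165 m/s.
Leader travels v²/(2a_L) = 768.204 / 9.400 = 81.724 m before stopping.
Follower covers v·t_r = 27.7165 × 1.2 = 33.260 m while reacting, then v²/(2a_F) = 768.204 / 6.000 = 128.034 m while braking, for a total of 33.260 + 128.034 = 161.294 m.
Since a_F ≤ a_L and the follower starts braking later, the follower is never slower than the leader, so the closest approach is when both have stopped.
Minimum gap = 161.294 − 81.724 = 79.570 m.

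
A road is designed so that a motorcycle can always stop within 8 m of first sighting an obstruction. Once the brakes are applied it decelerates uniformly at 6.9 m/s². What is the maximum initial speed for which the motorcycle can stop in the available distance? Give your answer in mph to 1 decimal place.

v²/(2a) = d ⇒ v = √(2 × 6.900 × 8) = √110.40 = 10.5071 m/s.
10.5071 m/s ÷ 0.44704 = 23.504 mph.

Maximum speed ≈ 23.5 mph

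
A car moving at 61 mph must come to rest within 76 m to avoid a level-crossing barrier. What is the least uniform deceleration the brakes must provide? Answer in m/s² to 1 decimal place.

61 mph × 0.44704 = 27.2694 m/s.
v² = 2a·d ⇒ a = v²/(2d) = 27.2694² / (2 × 76.000) = 743.620 / 152.000 = 4.8922 m/s².

Required deceleration ≈ 4.9 m/s²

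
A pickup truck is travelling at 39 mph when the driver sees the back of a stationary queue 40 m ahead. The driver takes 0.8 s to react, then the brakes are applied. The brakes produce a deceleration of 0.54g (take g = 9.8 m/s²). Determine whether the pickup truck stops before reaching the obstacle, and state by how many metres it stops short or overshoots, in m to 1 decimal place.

No — it overshoots by 2.7 m

39 mph × 0.44704 = 17.4346 m/s.
a = 0.54 × 9.8 = 5.292 m/s².
Reaction distance = 17.4346 × 0.8 = 13.948 m.
Braking distance = v²/(2a) = 303.965 / 10.584 = 28.719 m.
Total stopping distance = 13.948 + 28.719 = 42.667 m, vs 40 m available — it cannot stop in time and overshoots by 42.667 − 40 = 2.667 m.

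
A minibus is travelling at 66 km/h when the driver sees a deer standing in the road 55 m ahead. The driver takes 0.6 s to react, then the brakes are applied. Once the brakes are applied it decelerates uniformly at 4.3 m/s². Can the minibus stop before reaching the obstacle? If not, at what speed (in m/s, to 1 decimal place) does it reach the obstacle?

66 km/h ÷ 3.6 = 18.3333 m/s.
Reaction distance = 18.3333 × 0.6 = 11.000 m.
Braking distance = v²/(2a) = 336.110 / 8.600 = 39.083 m.
Total stopping distance = 11.000 + 39.083 = 50.083 m, vs 55 m available — it stops with 55 − 50.083 = 4.917 m to spare.

Yes — it stops about 4.9 m short of the obstacle, so it never reaches it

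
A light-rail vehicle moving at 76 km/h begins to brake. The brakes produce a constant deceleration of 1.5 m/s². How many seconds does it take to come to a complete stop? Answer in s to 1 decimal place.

76 km/h ÷ 3.6 = 21.1111 m/s.
Braking time = v/a = 21.1111 / 1.500 = 14.074 s.

Braking time ≈ 14.1 s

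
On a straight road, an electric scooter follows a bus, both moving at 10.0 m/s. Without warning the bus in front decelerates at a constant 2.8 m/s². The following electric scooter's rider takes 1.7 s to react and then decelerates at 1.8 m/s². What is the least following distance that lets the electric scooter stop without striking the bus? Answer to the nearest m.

Leader travels v²/(2a_L) = 100.000 / 5.600 = 17.857 m before stopping.
Follower covers v·t_r = 10.0000 × 1.7 = 17.000 m while reacting, then v²/(2a_F) = 100.000 / 3.600 = 27.778 m while braking, for a total of 17.000 + 27.778 = 44.778 m.
Since a_F ≤ a_L and the follower starts braking later, the follower is never slower than the leader, so the closest approach is when both have stopped.
Minimum gap = 44.778 − 17.857 = 26.921 m.

Minimum gap ≈ 27 m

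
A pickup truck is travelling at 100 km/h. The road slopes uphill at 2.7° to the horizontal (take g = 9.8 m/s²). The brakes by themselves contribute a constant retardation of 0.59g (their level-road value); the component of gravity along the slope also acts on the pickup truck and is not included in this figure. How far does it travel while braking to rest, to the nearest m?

100 km/h ÷ 3.6 = 27.7778 m/s.
a = 0.59 × 9.8 = 5.782 m/s².
Gravity along the uphill slope adds to the braking deceleration: a_eff = 5.782 + 9.8·sin 2.7° = 5.782 + 0.462 = 6.244 m/s².
Braking distance = v²/(2a) = 27.7778² / (2 × 6.244) = 771.606 / 12.488 = 61.788 m.

Braking distance ≈ 62 m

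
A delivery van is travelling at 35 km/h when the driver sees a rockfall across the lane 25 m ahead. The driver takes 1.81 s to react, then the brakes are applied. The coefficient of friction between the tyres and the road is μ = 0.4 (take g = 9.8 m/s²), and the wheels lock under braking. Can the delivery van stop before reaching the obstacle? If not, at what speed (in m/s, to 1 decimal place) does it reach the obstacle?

35 km/h ÷ 3.6 = 9.7222 m/s.
a = μg = 0.4 × 9.8 = 3.920 m/s².
Reaction distance = 9.7222 × 1.81 = 17.597 m.
Braking distance needed to stop: v²/(2a) = 94.521 / 7.840 = 12.056 m, so total needed = 17.597 + 12.056 = 29.653 m > 25 m — it cannot stop.
Distance remaining when braking begins: 25 − 17.597 = 7.403 m.
v² = v₀² − 2a·d = 94.521 − 2 × 3.920 × 7.403 = 36.481 m²/s².
v = √36.481 = 6.040 m/s.

No — it strikes the obstacle at 6.0 m/s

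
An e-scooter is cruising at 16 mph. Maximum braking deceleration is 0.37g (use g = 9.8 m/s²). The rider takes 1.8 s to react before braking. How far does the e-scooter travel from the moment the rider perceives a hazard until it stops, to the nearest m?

16 mph × 0.44704 = 7.1526 m/s.
a = 0.37 × 9.8 = 3.626 m/s².
Reaction distance = v·t_r = 7.1526 × 1.8 = 12.875 m.
Braking distance = v²/(2a) = 7.1526² / (2 × 3.626) = 51.160 / 7.252 = 7.055 m.
Total = 12.875 + 7.055 = 19.930 m.

Total stopping distance ≈ 20 m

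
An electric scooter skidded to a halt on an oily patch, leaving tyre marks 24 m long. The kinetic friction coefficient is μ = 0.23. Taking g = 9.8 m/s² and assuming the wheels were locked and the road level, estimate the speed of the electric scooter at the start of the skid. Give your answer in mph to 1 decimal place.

Deceleration a = μg = 0.23 × 9.8 = 2.254 m/s².
v = √(2a·d) = √(2 × 2.254 × 24) = √108.192 = 10.4015 m/s.
= 10.4015 ÷ 0.44704 = 23.267 mph.

Initial speed ≈ 23.3 mph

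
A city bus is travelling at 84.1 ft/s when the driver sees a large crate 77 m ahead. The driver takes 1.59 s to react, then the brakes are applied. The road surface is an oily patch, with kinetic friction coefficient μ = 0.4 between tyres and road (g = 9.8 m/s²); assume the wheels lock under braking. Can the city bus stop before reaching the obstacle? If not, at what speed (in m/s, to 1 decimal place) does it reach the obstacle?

No — it strikes the obstacle at 19.3 m/s

84.1 ft/s × 0.3048 = 25.6337 m/s.
a = μg = 0.4 × 9.8 = 3.920 m/s².
Reaction distance = 25.6337 × 1.59 = 40.758 m.
Braking distance needed to stop: v²/(2a) = 657.087 / 7.840 = 83.812 m, so total needed = 40.758 + 83.812 = 124.570 m > 77 m — it cannot stop.
Distance remaining when braking begins: 77 − 40.758 = 36.242 m.
v² = v₀² − 2a·d = 657.087 − 2 × 3.920 × 36.242 = 372.950 m²/s².
v = √372.950 = 19.312 m/s.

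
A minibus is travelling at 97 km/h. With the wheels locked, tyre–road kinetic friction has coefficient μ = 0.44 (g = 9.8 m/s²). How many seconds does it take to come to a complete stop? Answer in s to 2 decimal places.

97 km/h ÷ 3.6 = 26.9444 m/s.
a = μg = 0.44 × 9.8 = 4.312 m/s².
Braking time = v/a = 26.9444 / 4.312 = 6.249 s.

Braking time ≈ 6.25 s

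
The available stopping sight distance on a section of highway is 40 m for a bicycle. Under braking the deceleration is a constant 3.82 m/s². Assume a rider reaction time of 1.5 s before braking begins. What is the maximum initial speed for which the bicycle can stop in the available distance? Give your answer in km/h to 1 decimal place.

Stopping distance: v·t_r + v²/(2a) = 40 with t_r = 1.5 s and a = 3.820 m/s².
So v² + 11.460 v − 305.60 = 0.
Positive root: v = −a·t_r + √((a·t_r)² + 2a·d) = −5.730 + √(32.833 + 305.60) = 12.6665 m/s.
12.6665 m/s × 3.6 = 45.599 km/h.

Maximum speed ≈ 45.6 km/h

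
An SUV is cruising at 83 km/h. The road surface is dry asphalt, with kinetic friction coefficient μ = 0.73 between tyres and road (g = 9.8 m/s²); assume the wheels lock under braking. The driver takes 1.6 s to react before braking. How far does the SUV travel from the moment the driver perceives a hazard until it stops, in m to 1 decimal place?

Total stopping distance ≈ 74.0 m

83 km/h ÷ 3.6 = 23.0556 m/s.
a = μg = 0.73 × 9.8 = 7.154 m/s².
Reaction distance = v·t_r = 23.0556 × 1.6 = 36.889 m.
Braking distance = v²/(2a) = 23.0556² / (2 × 7.154) = 531.561 / 14.308 = 37.151 m.
Total = 36.889 + 37.151 = 74.040 m.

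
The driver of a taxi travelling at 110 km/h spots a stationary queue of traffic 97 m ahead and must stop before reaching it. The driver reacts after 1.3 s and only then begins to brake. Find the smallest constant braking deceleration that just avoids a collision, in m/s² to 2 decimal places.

Required deceleration ≈ 8.15 m/s²

110 km/h ÷ 3.6 = 30.5556 m/s.
Distance covered during reaction = 30.5556 × 1.3 = 39.722 m.
Distance available for braking: 97 − 39.722 = 57.278 m.
v² = 2a·d ⇒ a = v²/(2d) = 30.5556² / (2 × 57.278) = 933.645 / 114.556 = 8.1501 m/s².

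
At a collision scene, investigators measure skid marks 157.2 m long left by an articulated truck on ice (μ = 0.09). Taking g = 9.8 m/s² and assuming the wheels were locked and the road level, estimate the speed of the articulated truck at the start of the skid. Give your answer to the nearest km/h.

Initial speed ≈ 60 km/h

Deceleration a = μg = 0.09 × 9.8 = 0.882 m/s².
v = √(2a·d) = √(2 × 0.882 × 157.2) = √277.301 = 16.6524 m/s.
= 16.6524 × 3.6 = 59.949 km/h.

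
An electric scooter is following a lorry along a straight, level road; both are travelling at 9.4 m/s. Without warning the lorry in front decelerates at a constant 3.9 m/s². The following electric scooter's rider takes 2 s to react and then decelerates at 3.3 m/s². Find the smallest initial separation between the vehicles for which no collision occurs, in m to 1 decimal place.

Minimum gap ≈ 20.9 m

Leader travels v²/(2a_L) = 88.360 / 7.800 = 11.328 m before stopping.
Follower covers v·t_r = 9.4000 × 2 = 18.800 m while reacting, then v²/(2a_F) = 88.360 / 6.600 = 13.388 m while braking, for a total of 18.800 + 13.388 = 32.188 m.
Since a_F ≤ a_L and the follower starts braking later, the follower is never slower than the leader, so the closest approach is when both have stopped.
Minimum gap = 32.188 − 11.328 = 20.860 m.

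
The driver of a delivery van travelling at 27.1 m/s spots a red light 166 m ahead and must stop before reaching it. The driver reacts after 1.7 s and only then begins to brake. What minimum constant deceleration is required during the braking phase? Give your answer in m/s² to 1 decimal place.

Distance covered during reaction = 27.1000 × 1.7 = 46.070 m.
Distance available for braking: 166 − 46.070 = 119.930 m.
v² = 2a·d ⇒ a = v²/(2d) = 27.1000² / (2 × 119.930) = 734.410 / 239.860 = 3.0618 m/s².

Required deceleration ≈ 3.1 m/s²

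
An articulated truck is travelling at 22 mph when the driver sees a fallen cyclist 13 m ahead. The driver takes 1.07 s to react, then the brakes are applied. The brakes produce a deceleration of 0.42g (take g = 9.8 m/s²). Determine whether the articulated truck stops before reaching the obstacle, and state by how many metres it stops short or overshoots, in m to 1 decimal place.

No — it overshoots by 9.3 m

22 mph × 0.44704 = 9.8349 m/s.
a = 0.42 × 9.8 = 4.116 m/s².
Reaction distance = 9.8349 × 1.07 = 10.523 m.
Braking distance = v²/(2a) = 96.725 / 8.232 = 11.750 m.
Total stopping distance = 10.523 + 11.750 = 22.273 m, vs 13 m available — it cannot stop in time and overshoots by 22.273 − 13 = 9.273 m.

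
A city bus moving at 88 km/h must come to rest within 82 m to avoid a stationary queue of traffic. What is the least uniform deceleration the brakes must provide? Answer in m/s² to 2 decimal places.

Required deceleration ≈ 3.64 m/s²

88 km/h ÷ 3.6 = 24.4444 m/s.
v² = 2a·d ⇒ a = v²/(2d) = 24.4444² / (2 × 82.000) = 597.529 / 164.000 = 3.6435 m/s².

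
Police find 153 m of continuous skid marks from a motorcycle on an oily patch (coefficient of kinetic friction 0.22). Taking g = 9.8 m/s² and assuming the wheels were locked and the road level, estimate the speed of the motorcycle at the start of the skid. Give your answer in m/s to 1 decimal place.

Deceleration a = μg = 0.22 × 9.8 = 2.156 m/s².
v = √(2a·d) = √(2 × 2.156 × 153) = √659.736 = 25.6853 m/s.

Initial speed ≈ 25.7 m/s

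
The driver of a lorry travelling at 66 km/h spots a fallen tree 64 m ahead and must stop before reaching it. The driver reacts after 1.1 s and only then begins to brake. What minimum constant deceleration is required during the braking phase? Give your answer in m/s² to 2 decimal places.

66 km/h ÷ 3.6 = 18.3333 m/s.
Distance covered during reaction = 18.3333 × 1.1 = 20.167 m.
Distance available for braking: 64 − 20.167 = 43.833 m.
v² = 2a·d ⇒ a = v²/(2d) = 18.3333² / (2 × 43.833) = 336.110 / 87.666 = 3.8340 m/s².

Required deceleration ≈ 3.83 m/s²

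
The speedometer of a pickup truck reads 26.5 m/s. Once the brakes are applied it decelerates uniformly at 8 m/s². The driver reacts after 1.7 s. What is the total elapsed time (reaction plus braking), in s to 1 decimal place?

Total time ≈ 5.0 s

Braking time = v/a = 26.5000 / 8.000 = 3.312 s.
Total = 1.7 + 3.312 = 5.012 s.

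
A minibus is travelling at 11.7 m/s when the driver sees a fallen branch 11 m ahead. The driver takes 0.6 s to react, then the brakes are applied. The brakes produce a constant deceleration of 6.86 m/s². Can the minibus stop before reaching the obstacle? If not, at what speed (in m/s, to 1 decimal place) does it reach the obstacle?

No — it strikes the obstacle at 9.1 m/s

Reaction distance = 11.7000 × 0.6 = 7.020 m.
Braking distance needed to stop: v²/(2a) = 136.890 / 13.720 = 9.977 m, so total needed = 7.020 + 9.977 = 16.997 m > 11 m — it cannot stop.
Distance remaining when braking begins: 11 − 7.020 = 3.980 m.
v² = v₀² − 2a·d = 136.890 − 2 × 6.860 × 3.980 = 82.284 m²/s².
v = √82.284 = 9.071 m/s.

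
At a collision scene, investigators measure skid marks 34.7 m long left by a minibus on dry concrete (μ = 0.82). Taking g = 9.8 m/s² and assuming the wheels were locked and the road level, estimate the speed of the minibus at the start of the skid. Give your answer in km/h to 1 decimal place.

Deceleration a = μg = 0.82 × 9.8 = 8.036 m/s².
v = √(2a·d) = √(2 × 8.036 × 34.7) = √557.698 = 23.6156 m/s.
= 23.6156 × 3.6 = 85.016 km/h.

Initial speed ≈ 85.0 km/h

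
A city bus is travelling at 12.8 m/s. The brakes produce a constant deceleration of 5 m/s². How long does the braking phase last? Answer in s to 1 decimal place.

Braking time = v/a = 12.8000 / 5.000 = 2.560 s.

Braking time ≈ 2.6 s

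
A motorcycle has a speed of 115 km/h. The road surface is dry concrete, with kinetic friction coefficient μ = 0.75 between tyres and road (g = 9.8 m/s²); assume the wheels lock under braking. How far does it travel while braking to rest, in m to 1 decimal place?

115 km/h ÷ 3.6 = 31.9444 m/s.
a = μg = 0.75 × 9.8 = 7.350 m/s².
Braking distance = v²/(2a) = 31.9444² / (2 × 7.350) = 1020.445 / 14.700 = 69.418 m.

Braking distance ≈ 69.4 m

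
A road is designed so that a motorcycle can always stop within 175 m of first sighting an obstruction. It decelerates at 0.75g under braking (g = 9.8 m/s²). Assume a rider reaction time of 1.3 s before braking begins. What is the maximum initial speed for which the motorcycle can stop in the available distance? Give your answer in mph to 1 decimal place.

a = 0.75 × 9.8 = 7.350 m/s².
Stopping distance: v·t_r + v²/(2a) = 175 with t_r = 1.3 s and a = 7.350 m/s².
So v² + 19.110 v − 2572.50 = 0.
Positive root: v = −a·t_r + √((a·t_r)² + 2a·d) = −9.555 + √(91.298 + 2572.50) = 42.0570 m/s.
42.0570 m/s ÷ 0.44704 = 94.079 mph.

Maximum speed ≈ 94.1 mph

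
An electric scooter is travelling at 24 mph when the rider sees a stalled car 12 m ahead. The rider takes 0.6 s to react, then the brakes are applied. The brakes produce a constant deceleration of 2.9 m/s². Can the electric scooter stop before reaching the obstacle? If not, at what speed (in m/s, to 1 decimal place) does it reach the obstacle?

No — it strikes the obstacle at 9.1 m/s

24 mph × 0.44704 = 10.7290 m/s.
Reaction distance = 10.7290 × 0.6 = 6.437 m.
Braking distance needed to stop: v²/(2a) = 115.111 / 5.800 = 19.847 m, so total needed = 6.437 + 19.847 = 26.284 m > 12 m — it cannot stop.
Distance remaining when braking begins: 12 − 6.437 = 5.563 m.
v² = v₀² − 2a·d = 115.111 − 2 × 2.900 × 5.563 = 82.846 m²/s².
v = √82.846 = 9.102 m/s.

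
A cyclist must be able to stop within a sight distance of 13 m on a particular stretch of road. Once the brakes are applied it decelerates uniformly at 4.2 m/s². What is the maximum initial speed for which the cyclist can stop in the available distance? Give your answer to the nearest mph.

Maximum speed ≈ 23 mph

v²/(2a) = d ⇒ v = √(2 × 4.200 × 13) = √109.20 = 10.4499 m/s.
10.4499 m/s ÷ 0.44704 = 23.376 mph.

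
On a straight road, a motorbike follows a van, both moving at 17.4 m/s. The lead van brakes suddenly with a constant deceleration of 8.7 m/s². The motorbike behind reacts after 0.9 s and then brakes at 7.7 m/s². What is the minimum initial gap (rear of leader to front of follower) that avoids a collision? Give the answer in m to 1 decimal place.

Leader travels v²/(2a_L) = 302.760 / 17.400 = 17.400 m before stopping.
Follower covers v·t_r = 17.4000 × 0.9 = 15.660 m while reacting, then v²/(2a_F) = 302.760 / 15.400 = 19.660 m while braking, for a total of 15.660 + 19.660 = 35.320 m.
Since a_F ≤ a_L and the follower starts braking later, the follower is never slower than the leader, so the closest approach is when both have stopped.
Minimum gap = 35.320 − 17.400 = 17.920 m.

Minimum gap ≈ 17.9 m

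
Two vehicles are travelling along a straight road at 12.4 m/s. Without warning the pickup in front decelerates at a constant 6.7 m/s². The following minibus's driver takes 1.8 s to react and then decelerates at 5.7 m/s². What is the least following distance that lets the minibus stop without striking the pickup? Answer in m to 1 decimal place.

Leader travels v²/(2a_L) = 153.760 / 13.400 = 11.475 m before stopping.
Follower covers v·t_r = 12.4000 × 1.8 = 22.320 m while reacting, then v²/(2a_F) = 153.760 / 11.400 = 13.488 m while braking, for a total of 22.320 + 13.488 = 35.808 m.
Since a_F ≤ a_L and the follower starts braking later, the follower is never slower than the leader, so the closest approach is when both have stopped.
Minimum gap = 35.808 − 11.475 = 24.333 m.

Minimum gap ≈ 24.3 m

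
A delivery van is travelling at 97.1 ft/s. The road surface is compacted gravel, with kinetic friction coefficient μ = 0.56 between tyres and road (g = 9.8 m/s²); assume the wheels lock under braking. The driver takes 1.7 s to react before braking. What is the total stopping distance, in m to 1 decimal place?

97.1 ft/s × 0.3048 = 29.5961 m/s.
a = μg = 0.56 × 9.8 = 5.488 m/s².
Reaction distance = v·t_r = 29.5961 × 1.7 = 50.313 m.
Braking distance = v²/(2a) = 29.5961² / (2 × 5.488) = 875.929 / 10.976 = 79.804 m.
Total = 50.313 + 79.804 = 130.117 m.

Total stopping distance ≈ 130.1 m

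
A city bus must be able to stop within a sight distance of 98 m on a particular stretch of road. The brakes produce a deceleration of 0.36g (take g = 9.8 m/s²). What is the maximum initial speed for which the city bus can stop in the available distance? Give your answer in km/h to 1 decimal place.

Maximum speed ≈ 94.7 km/h

a = 0.36 × 9.8 = 3.528 m/s².
v²/(2a) = d ⇒ v = √(2 × 3.528 × 98) = √691.49 = 26.2962 m/s.
26.2962 m/s × 3.6 = 94.666 km/h.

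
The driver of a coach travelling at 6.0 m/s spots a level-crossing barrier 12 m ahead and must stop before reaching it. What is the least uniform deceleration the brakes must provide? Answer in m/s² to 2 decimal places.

v² = 2a·d ⇒ a = v²/(2d) = 6.0000² / (2 × 12.000) = 36.000 / 24.000 = 1.5000 m/s².

Required deceleration ≈ 1.50 m/s²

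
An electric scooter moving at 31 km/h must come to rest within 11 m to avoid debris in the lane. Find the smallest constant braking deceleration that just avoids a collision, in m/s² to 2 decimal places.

31 km/h ÷ 3.6 = 8.6111 m/s.
v² = 2a·d ⇒ a = v²/(2d) = 8.6111² / (2 × 11.000) = 74.151 / 22.000 = 3.3705 m/s².

Required deceleration ≈ 3.37 m/s²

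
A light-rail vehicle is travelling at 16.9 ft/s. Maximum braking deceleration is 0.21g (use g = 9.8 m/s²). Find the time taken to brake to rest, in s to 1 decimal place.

Braking time ≈ 2.5 s

16.9 ft/s × 0.3048 = 5.1511 m/s.
a = 0.21 × 9.8 = 2.058 m/s².
Braking time = v/a = 5.1511 / 2.058 = 2.503 s.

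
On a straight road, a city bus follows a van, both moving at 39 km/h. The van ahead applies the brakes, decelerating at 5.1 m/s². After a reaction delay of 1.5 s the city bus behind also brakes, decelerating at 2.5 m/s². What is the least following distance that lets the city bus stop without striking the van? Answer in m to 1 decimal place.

Minimum gap ≈ 28.2 m

39 km/h ÷ 3.6 = 10.8333 m/s.
Leader travels v²/(2a_L) = 117.360 / 10.200 = 11.506 m before stopping.
Follower covers v·t_r = 10.8333 × 1.5 = 16.250 m while reacting, then v²/(2a_F) = 117.360 / 5.000 = 23.472 m while braking, for a total of 16.250 + 23.472 = 39.722 m.
Since a_F ≤ a_L and the follower starts braking later, the follower is never slower than the leader, so the closest approach is when both have stopped.
Minimum gap = 39.722 − 11.506 = 28.216 m.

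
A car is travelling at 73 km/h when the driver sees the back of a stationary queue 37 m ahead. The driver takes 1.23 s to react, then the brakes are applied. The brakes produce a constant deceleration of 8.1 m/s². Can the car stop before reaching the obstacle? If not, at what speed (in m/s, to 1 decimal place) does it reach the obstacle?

No — it strikes the obstacle at 14.7 m/s

73 km/h ÷ 3.6 = 20.2778 m/s.
Reaction distance = 20.2778 × 1.23 = 24.942 m.
Braking distance needed to stop: v²/(2a) = 411.189 / 16.200 = 25.382 m, so total needed = 24.942 + 25.382 = 50.324 m > 37 m — it cannot stop.
Distance remaining when braking begins: 37 − 24.942 = 12.058 m.
v² = v₀² − 2a·d = 411.189 − 2 × 8.100 × 12.058 = 215.849 m²/s².
v = √215.849 = 14.692 m/s.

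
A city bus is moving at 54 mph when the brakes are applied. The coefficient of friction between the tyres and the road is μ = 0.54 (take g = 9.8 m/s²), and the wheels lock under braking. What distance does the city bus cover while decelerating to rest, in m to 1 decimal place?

54 mph × 0.44704 = 24.1402 m/s.
a = μg = 0.54 × 9.8 = 5.292 m/s².
Braking distance = v²/(2a) = 24.1402² / (2 × 5.292) = 582.749 / 10.584 = 55.059 m.

Braking distance ≈ 55.1 m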